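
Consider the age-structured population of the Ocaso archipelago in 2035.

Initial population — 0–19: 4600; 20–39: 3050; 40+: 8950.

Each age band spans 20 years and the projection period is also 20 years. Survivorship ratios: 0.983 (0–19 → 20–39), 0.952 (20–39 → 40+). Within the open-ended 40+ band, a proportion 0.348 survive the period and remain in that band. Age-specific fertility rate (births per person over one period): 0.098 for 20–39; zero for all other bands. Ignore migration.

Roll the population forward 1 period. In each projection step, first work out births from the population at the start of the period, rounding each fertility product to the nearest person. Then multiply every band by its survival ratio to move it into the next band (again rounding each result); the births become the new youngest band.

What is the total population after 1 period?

10840

(Bands numbered youngest = 1 to oldest = 3.)
Period 1.
Births: 3050 × 0.098 = 299
Band 2: 4600 × 0.983 = 4522
Band 3: 3050 × 0.952 + 8950 × 0.348 = 2904 + 3115 = 6019
End of period: [299, 4522, 6019]
Total after period 1: 299 + 4522 + 6019 = 10840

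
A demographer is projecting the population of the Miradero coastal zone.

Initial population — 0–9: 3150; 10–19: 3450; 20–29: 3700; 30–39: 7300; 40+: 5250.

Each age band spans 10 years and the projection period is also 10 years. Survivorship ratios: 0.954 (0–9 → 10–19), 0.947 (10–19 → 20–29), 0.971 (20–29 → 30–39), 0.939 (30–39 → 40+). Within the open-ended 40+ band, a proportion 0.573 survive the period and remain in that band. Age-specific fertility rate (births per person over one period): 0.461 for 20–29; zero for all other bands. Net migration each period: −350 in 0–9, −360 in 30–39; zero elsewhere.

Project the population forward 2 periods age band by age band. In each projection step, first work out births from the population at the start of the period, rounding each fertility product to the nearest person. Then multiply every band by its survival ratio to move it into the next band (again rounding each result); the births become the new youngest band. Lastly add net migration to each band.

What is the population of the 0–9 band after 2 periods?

1156

Let band 1 be 0–9 through band 5 = 40+.
— Period 1 —
Births: 3700 × 0.461 = 1706
Band 2: 3150 × 0.954 = 3005
Band 3: 3450 × 0.947 = 3267
Band 4: 3700 × 0.971 = 3593
Band 5: 7300 × 0.939 + 5250 × 0.573 = 6855 + 3008 = 9863
Net migration: Band 1 − 350 → 1356; Band 4 − 360 → 3233
End of period: [1356, 3005, 3267, 3233, 9863]
— Period 2 —
Births: 3267 × 0.461 = 1506
Band 2: 1356 × 0.954 = 1294
Band 3: 3005 × 0.947 = 2846
Band 4: 3267 × 0.971 = 3172
Band 5: 3233 × 0.939 + 9863 × 0.573 = 3036 + 5651 = 8687
Net migration: Band 1 − 350 → 1156; Band 4 − 360 → 2812
End of period: [1156, 1294, 2846, 2812, 8687]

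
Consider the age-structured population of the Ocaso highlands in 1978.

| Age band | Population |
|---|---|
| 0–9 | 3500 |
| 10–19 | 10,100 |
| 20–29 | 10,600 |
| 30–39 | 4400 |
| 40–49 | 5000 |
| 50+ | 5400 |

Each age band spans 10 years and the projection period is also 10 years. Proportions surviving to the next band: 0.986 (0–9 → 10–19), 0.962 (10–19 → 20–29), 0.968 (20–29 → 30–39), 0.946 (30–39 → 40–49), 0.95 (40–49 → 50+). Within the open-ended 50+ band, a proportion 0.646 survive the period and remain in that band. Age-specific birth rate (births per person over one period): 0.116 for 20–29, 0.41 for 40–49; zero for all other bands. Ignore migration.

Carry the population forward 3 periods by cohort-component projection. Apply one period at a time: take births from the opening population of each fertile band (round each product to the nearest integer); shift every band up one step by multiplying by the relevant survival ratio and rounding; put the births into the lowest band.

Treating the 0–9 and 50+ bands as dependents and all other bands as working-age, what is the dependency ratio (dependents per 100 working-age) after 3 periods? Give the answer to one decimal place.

Call the bands 1 to 6, youngest first.
Period 1:
Births: 10600 × 0.116 = 1230, 5000 × 0.41 = 2050 → total 3280
Band 2: 3500 × 0.986 = 3451
Band 3: 10100 × 0.962 = 9716
Band 4: 10600 × 0.968 = 10261
Band 5: 4400 × 0.946 = 4162
Band 6: 5000 × 0.95 + 5400 × 0.646 = 4750 + 3488 = 8238
→ [3280, 3451, 9716, 10261, 4162, 8238]
Period 2:
Births: 9716 × 0.116 = 1127, 4162 × 0.41 = 1706 → total 2833
Band 2: 3280 × 0.986 = 3234
Band 3: 3451 × 0.962 = 3320
Band 4: 9716 × 0.968 = 9405
Band 5: 10261 × 0.946 = 9707
Band 6: 4162 × 0.95 + 8238 × 0.646 = 3954 + 5322 = 9276
→ [2833, 3234, 3320, 9405, 9707, 9276]
Period 3:
Births: 3320 × 0.116 = 385, 9707 × 0.41 = 3980 → total 4365
Band 2: 2833 × 0.986 = 2793
Band 3: 3234 × 0.962 = 3111
Band 4: 3320 × 0.968 = 3214
Band 5: 9405 × 0.946 = 8897
Band 6: 9707 × 0.95 + 9276 × 0.646 = 9222 + 5992 = 15214
→ [4365, 2793, 3111, 3214, 8897, 15214]
Dependents (band 0–9 + band 50+) = 4365 + 15214 = 19579; working-age = 18015; ratio = 19579/18015 × 100 = 108.7

108.7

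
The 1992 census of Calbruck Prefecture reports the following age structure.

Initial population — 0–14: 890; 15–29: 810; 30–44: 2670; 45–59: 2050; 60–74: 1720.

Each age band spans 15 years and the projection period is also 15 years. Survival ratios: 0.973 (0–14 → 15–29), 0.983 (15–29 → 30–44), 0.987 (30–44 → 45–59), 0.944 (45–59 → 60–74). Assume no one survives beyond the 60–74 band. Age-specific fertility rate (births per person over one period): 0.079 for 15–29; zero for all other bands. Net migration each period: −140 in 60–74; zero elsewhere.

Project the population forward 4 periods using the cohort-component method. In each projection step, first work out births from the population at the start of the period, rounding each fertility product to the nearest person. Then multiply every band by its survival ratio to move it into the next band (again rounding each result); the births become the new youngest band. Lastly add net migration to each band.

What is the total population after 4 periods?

788

Numbering the groups 1..5 from youngest to oldest:
— Period 1 —
Births: 810 * 0.079 = 64
Group 2: 890 * 0.973 = 866
Group 3: 810 * 0.983 = 796
Group 4: 2670 * 0.987 = 2635
Group 5: 2050 * 0.944 = 1935
Net migration: Group 5 − 140 → 1795
Giving 64 / 866 / 796 / 2635 / 1795.
— Period 2 —
Births: 866 * 0.079 = 68
Group 2: 64 * 0.973 = 62
Group 3: 866 * 0.983 = 851
Group 4: 796 * 0.987 = 786
Group 5: 2635 * 0.944 = 2487
Net migration: Group 5 − 140 → 2347
Giving 68 / 62 / 851 / 786 / 2347.
— Period 3 —
Births: 62 * 0.079 = 5
Group 2: 68 * 0.973 = 66
Group 3: 62 * 0.983 = 61
Group 4: 851 * 0.987 = 840
Group 5: 786 * 0.944 = 742
Net migration: Group 5 − 140 → 602
Giving 5 / 66 / 61 / 840 / 602.
— Period 4 —
Births: 66 * 0.079 = 5
Group 2: 5 * 0.973 = 5
Group 3: 66 * 0.983 = 65
Group 4: 61 * 0.987 = 60
Group 5: 840 * 0.944 = 793
Net migration: Group 5 − 140 → 653
Giving 5 / 5 / 65 / 60 / 653.
Total after period 4: 5 + 5 + 65 + 60 + 653 = 788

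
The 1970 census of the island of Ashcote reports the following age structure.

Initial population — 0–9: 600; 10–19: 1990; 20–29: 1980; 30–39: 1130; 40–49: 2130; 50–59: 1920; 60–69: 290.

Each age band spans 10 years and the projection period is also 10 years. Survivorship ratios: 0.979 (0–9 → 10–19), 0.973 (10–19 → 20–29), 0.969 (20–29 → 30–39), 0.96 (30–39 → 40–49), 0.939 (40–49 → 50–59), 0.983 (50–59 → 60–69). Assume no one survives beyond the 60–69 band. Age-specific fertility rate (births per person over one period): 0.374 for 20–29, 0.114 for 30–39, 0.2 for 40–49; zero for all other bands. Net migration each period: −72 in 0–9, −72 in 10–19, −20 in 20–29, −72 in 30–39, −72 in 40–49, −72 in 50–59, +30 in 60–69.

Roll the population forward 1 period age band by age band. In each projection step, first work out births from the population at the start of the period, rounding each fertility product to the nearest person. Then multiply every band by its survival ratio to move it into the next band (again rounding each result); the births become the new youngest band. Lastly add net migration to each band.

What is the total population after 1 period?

10360

— Period 1 —
Births: 1980 * 0.374 = 741, 1130 * 0.114 = 129, 2130 * 0.2 = 426 → 1296
10–19: 600 * 0.979 = 587
20–29: 1990 * 0.973 = 1936
30–39: 1980 * 0.969 = 1919
40–49: 1130 * 0.96 = 1085
50–59: 2130 * 0.939 = 2000
60–69: 1920 * 0.983 = 1887
Net migration: 0–9 − 72 → 1224; 10–19 − 72 → 515; 20–29 − 20 → 1916; 30–39 − 72 → 1847; 40–49 − 72 → 1013; 50–59 − 72 → 1928; 60–69 + 30 → 1917
→ [1224, 515, 1916, 1847, 1013, 1928, 1917]
Total after period 1: 1224 + 515 + 1916 + 1847 + 1013 + 1928 + 1917 = 10360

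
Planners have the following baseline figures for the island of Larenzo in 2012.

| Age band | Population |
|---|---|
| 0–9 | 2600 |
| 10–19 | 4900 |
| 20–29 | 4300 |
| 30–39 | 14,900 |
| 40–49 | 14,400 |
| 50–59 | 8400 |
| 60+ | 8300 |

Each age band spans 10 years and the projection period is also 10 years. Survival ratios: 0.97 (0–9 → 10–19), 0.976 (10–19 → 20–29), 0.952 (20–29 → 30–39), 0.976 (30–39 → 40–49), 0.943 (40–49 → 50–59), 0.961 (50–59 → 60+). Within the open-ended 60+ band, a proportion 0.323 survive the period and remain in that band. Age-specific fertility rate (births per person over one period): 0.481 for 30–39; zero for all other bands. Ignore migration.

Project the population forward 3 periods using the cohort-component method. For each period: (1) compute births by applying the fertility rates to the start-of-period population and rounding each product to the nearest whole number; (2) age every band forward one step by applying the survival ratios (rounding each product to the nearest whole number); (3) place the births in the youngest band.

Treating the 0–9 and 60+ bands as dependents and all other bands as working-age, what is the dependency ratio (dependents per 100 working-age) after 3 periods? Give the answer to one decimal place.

107.6

Call the bands 1 to 7, youngest first.
[period 1]
Births: 14900 × 0.481 = 7167
Band 2: 2600 × 0.97 = 2522
Band 3: 4900 × 0.976 = 4782
Band 4: 4300 × 0.952 = 4094
Band 5: 14900 × 0.976 = 14542
Band 6: 14400 × 0.943 = 13579
Band 7: 8400 × 0.961 + 8300 × 0.323 = 8072 + 2681 = 10753
→ [7167, 2522, 4782, 4094, 14542, 13579, 10753]
[period 2]
Births: 4094 × 0.481 = 1969
Band 2: 7167 × 0.97 = 6952
Band 3: 2522 × 0.976 = 2461
Band 4: 4782 × 0.952 = 4552
Band 5: 4094 × 0.976 = 3996
Band 6: 14542 × 0.943 = 13713
Band 7: 13579 × 0.961 + 10753 × 0.323 = 13049 + 3473 = 16522
→ [1969, 6952, 2461, 4552, 3996, 13713, 16522]
[period 3]
Births: 4552 × 0.481 = 2190
Band 2: 1969 × 0.97 = 1910
Band 3: 6952 × 0.976 = 6785
Band 4: 2461 × 0.952 = 2343
Band 5: 4552 × 0.976 = 4443
Band 6: 3996 × 0.943 = 3768
Band 7: 13713 × 0.961 + 16522 × 0.323 = 13178 + 5337 = 18515
→ [2190, 1910, 6785, 2343, 4443, 3768, 18515]
Dependents (band 0–9 + band 60+) = 2190 + 18515 = 20705; working-age = 19249; ratio = 20705/19249 × 100 = 107.6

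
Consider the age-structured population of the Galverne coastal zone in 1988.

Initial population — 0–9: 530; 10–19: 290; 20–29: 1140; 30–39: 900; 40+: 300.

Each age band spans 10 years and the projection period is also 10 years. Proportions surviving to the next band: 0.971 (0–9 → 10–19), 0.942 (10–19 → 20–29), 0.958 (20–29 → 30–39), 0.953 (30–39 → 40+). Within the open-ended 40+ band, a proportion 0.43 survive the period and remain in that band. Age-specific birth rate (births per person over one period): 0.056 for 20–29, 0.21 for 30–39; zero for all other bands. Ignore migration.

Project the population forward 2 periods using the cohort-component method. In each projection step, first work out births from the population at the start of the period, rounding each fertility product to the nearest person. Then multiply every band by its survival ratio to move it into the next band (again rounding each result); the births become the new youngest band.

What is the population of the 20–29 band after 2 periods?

485

Period 1:
Births: 1140 * 0.056 = 64 ; 900 * 0.21 = 189 → 253
10–19: 530 * 0.971 = 515
20–29: 290 * 0.942 = 273
30–39: 1140 * 0.958 = 1092
40+: 900 * 0.953 + 300 * 0.43 = 858 + 129 = 987
Population now: 0–9=253, 10–19=515, 20–29=273, 30–39=1092, 40+=987
Period 2:
Births: 273 * 0.056 = 15 ; 1092 * 0.21 = 229 → 244
10–19: 253 * 0.971 = 246
20–29: 515 * 0.942 = 485
30–39: 273 * 0.958 = 262
40+: 1092 * 0.953 + 987 * 0.43 = 1041 + 424 = 1465
Population now: 0–9=244, 10–19=246, 20–29=485, 30–39=262, 40+=1465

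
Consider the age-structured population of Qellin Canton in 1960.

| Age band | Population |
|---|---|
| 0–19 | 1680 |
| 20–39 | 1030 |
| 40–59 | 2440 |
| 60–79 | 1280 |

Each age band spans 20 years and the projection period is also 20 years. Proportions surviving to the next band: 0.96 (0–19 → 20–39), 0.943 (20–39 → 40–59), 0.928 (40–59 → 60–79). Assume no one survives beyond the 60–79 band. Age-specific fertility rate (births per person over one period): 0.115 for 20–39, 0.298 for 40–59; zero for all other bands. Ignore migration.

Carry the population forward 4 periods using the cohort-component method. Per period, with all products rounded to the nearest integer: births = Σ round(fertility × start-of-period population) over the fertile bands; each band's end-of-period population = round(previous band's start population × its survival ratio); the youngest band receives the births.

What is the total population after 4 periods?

Numbering the bands 1..4 from youngest to oldest:
[period 1]
Births: 1030 * 0.115 = 118  |  2440 * 0.298 = 727 — total 845
Band 2: 1680 * 0.96 = 1613
Band 3: 1030 * 0.943 = 971
Band 4: 2440 * 0.928 = 2264
→ [845, 1613, 971, 2264]
[period 2]
Births: 1613 * 0.115 = 185  |  971 * 0.298 = 289 — total 474
Band 2: 845 * 0.96 = 811
Band 3: 1613 * 0.943 = 1521
Band 4: 971 * 0.928 = 901
→ [474, 811, 1521, 901]
[period 3]
Births: 811 * 0.115 = 93  |  1521 * 0.298 = 453 — total 546
Band 2: 474 * 0.96 = 455
Band 3: 811 * 0.943 = 765
Band 4: 1521 * 0.928 = 1411
→ [546, 455, 765, 1411]
[period 4]
Births: 455 * 0.115 = 52  |  765 * 0.298 = 228 — total 280
Band 2: 546 * 0.96 = 524
Band 3: 455 * 0.943 = 429
Band 4: 765 * 0.928 = 710
→ [280, 524, 429, 710]
Total after period 4: 280 + 524 + 429 + 710 = 1943

1943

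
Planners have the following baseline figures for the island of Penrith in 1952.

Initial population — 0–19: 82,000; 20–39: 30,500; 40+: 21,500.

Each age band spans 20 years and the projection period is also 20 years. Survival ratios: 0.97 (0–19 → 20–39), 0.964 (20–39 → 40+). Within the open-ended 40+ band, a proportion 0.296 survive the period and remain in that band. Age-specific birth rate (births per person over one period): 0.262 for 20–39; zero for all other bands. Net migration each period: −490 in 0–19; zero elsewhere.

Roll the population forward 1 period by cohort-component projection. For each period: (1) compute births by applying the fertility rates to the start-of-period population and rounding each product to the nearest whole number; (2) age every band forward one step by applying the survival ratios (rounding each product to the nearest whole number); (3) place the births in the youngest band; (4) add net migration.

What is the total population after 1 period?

After projecting period 1:
Births: 30500 * 0.262 = 7991
20–39: 82000 * 0.97 = 79540
40+: 30500 * 0.964 + 21500 * 0.296 = 29402 + 6364 = 35766
Net migration: 0–19 − 490 → 7501
End of period: [7501, 79540, 35766]
Total after period 1: 7501 + 79540 + 35766 = 122807

122807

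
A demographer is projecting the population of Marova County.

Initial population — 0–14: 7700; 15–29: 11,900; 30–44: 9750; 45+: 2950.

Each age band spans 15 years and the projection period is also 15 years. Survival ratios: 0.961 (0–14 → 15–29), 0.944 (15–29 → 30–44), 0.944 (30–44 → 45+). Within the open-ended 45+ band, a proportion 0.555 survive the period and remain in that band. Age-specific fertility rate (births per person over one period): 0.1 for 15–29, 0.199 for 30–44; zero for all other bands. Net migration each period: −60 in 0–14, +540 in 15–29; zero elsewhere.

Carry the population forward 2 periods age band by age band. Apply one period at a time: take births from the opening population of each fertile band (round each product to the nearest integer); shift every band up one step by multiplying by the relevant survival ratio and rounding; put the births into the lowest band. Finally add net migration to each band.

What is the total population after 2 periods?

Let band 1 be 0–14 through band 4 = 45+.
Period 1:
Births: 11900 × 0.1 = 1190 ; 9750 × 0.199 = 1940 → 3130
Band 2: 7700 × 0.961 = 7400
Band 3: 11900 × 0.944 = 11234
Band 4: 9750 × 0.944 + 2950 × 0.555 = 9204 + 1637 = 10841
Net migration: Band 1 − 60 → 3070; Band 2 + 540 → 7940
Population now: 0–14=3070, 15–29=7940, 30–44=11234, 45+=10841
Period 2:
Births: 7940 × 0.1 = 794 ; 11234 × 0.199 = 2236 → 3030
Band 2: 3070 × 0.961 = 2950
Band 3: 7940 × 0.944 = 7495
Band 4: 11234 × 0.944 + 10841 × 0.555 = 10605 + 6017 = 16622
Net migration: Band 1 − 60 → 2970; Band 2 + 540 → 3490
Population now: 0–14=2970, 15–29=3490, 30–44=7495, 45+=16622
Total after period 2: 2970 + 3490 + 7495 + 16622 = 30577

30577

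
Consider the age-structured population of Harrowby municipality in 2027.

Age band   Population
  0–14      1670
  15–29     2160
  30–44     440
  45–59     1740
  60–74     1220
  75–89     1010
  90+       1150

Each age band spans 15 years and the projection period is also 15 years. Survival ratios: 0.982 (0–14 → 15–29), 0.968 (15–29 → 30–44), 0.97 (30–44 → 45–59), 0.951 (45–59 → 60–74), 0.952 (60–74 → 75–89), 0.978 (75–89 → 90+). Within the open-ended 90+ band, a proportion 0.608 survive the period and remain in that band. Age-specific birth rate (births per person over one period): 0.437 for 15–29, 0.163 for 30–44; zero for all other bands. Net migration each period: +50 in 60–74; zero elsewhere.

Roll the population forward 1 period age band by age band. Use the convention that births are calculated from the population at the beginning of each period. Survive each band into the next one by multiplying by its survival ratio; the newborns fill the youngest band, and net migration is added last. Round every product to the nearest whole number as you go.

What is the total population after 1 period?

Call the groups 1 to 7, youngest first.
— Period 1 —
Births: 2160 * 0.437 = 944, 440 * 0.163 = 72 → 1016
Group 2: 1670 * 0.982 = 1640
Group 3: 2160 * 0.968 = 2091
Group 4: 440 * 0.97 = 427
Group 5: 1740 * 0.951 = 1655
Group 6: 1220 * 0.952 = 1161
Group 7: 1010 * 0.978 + 1150 * 0.608 = 988 + 699 = 1687
Net migration: Group 5 + 50 → 1705
End of period: [1016, 1640, 2091, 427, 1705, 1161, 1687]
Total after period 1: 1016 + 1640 + 2091 + 427 + 1705 + 1161 + 1687 = 9727

9727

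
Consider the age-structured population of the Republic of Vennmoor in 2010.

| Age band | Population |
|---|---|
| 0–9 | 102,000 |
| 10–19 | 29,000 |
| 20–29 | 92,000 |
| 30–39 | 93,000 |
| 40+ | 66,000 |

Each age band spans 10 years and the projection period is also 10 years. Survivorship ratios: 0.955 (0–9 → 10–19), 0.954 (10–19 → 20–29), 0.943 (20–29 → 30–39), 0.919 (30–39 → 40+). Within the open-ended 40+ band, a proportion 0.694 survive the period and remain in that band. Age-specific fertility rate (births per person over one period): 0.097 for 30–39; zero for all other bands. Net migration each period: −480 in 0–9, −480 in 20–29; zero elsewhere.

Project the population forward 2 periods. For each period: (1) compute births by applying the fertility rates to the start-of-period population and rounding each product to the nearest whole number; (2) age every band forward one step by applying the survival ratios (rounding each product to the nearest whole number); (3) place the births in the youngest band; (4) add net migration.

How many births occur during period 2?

Numbering the groups 1..5 from youngest to oldest:
Period 1:
Births: 93000 * 0.097 = 9021
Group 2: 102000 * 0.955 = 97410
Group 3: 29000 * 0.954 = 27666
Group 4: 92000 * 0.943 = 86756
Group 5: 93000 * 0.919 + 66000 * 0.694 = 85467 + 45804 = 131271
Net migration: Group 1 − 480 → 8541; Group 3 − 480 → 27186
Population now: 0–9=8541, 10–19=97410, 20–29=27186, 30–39=86756, 40+=131271
Period 2:
Births: 86756 * 0.097 = 8415
Group 2: 8541 * 0.955 = 8157
Group 3: 97410 * 0.954 = 92929
Group 4: 27186 * 0.943 = 25636
Group 5: 86756 * 0.919 + 131271 * 0.694 = 79729 + 91102 = 170831
Net migration: Group 1 − 480 → 7935; Group 3 − 480 → 92449
Population now: 0–9=7935, 10–19=8157, 20–29=92449, 30–39=25636, 40+=170831

8415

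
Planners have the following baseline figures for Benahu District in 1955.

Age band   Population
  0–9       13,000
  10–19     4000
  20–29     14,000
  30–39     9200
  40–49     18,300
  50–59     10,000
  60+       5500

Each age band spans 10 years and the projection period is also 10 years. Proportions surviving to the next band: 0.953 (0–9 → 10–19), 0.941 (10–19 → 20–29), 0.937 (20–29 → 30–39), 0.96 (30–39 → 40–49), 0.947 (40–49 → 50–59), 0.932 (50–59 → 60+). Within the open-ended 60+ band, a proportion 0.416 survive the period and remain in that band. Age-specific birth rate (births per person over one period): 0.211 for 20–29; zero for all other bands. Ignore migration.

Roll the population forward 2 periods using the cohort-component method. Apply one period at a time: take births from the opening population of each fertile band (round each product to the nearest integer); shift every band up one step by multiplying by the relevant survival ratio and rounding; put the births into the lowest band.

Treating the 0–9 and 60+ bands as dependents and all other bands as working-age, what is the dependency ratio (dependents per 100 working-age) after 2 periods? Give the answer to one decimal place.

55.9

Period 1.
Births: 14000 × 0.211 = 2954
10–19: 13000 × 0.953 = 12389
20–29: 4000 × 0.941 = 3764
30–39: 14000 × 0.937 = 13118
40–49: 9200 × 0.96 = 8832
50–59: 18300 × 0.947 = 17330
60+: 10000 × 0.932 + 5500 × 0.416 = 9320 + 2288 = 11608
Population now: 0–9=2954, 10–19=12389, 20–29=3764, 30–39=13118, 40–49=8832, 50–59=17330, 60+=11608
Period 2.
Births: 3764 × 0.211 = 794
10–19: 2954 × 0.953 = 2815
20–29: 12389 × 0.941 = 11658
30–39: 3764 × 0.937 = 3527
40–49: 13118 × 0.96 = 12593
50–59: 8832 × 0.947 = 8364
60+: 17330 × 0.932 + 11608 × 0.416 = 16152 + 4829 = 20981
Population now: 0–9=794, 10–19=2815, 20–29=11658, 30–39=3527, 40–49=12593, 50–59=8364, 60+=20981
Dependents (band 0–9 + band 60+) = 794 + 20981 = 21775; working-age = 38957; ratio = 21775/38957 × 100 = 55.9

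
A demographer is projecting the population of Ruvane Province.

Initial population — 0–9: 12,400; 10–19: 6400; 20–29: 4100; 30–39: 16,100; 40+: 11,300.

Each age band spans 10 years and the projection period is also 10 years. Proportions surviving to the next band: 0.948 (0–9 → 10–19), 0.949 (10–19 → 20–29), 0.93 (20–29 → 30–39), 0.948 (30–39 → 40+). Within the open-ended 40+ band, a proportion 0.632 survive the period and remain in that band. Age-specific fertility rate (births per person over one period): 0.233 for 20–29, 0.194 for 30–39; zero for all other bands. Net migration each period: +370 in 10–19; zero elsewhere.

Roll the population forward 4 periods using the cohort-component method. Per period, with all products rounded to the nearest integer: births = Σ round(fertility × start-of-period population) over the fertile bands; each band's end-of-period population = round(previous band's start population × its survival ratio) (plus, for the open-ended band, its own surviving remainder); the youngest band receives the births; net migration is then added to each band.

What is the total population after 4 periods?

Period 1:
Births: 4100 × 0.233 = 955  |  16100 × 0.194 = 3123 → 4078
10–19: 12400 × 0.948 = 11755
20–29: 6400 × 0.949 = 6074
30–39: 4100 × 0.93 = 3813
40+: 16100 × 0.948 + 11300 × 0.632 = 15263 + 7142 = 22405
Net migration: 10–19 + 370 → 12125
End of period: [4078, 12125, 6074, 3813, 22405]
Period 2:
Births: 6074 × 0.233 = 1415  |  3813 × 0.194 = 740 → 2155
10–19: 4078 × 0.948 = 3866
20–29: 12125 × 0.949 = 11507
30–39: 6074 × 0.93 = 5649
40+: 3813 × 0.948 + 22405 × 0.632 = 3615 + 14160 = 17775
Net migration: 10–19 + 370 → 4236
End of period: [2155, 4236, 11507, 5649, 17775]
Period 3:
Births: 11507 × 0.233 = 2681  |  5649 × 0.194 = 1096 → 3777
10–19: 2155 × 0.948 = 2043
20–29: 4236 × 0.949 = 4020
30–39: 11507 × 0.93 = 10702
40+: 5649 × 0.948 + 17775 × 0.632 = 5355 + 11234 = 16589
Net migration: 10–19 + 370 → 2413
End of period: [3777, 2413, 4020, 10702, 16589]
Period 4:
Births: 4020 × 0.233 = 937  |  10702 × 0.194 = 2076 → 3013
10–19: 3777 × 0.948 = 3581
20–29: 2413 × 0.949 = 2290
30–39: 4020 × 0.93 = 3739
40+: 10702 × 0.948 + 16589 × 0.632 = 10145 + 10484 = 20629
Net migration: 10–19 + 370 → 3951
End of period: [3013, 3951, 2290, 3739, 20629]
Total after period 4: 3013 + 3951 + 2290 + 3739 + 20629 = 33622

33622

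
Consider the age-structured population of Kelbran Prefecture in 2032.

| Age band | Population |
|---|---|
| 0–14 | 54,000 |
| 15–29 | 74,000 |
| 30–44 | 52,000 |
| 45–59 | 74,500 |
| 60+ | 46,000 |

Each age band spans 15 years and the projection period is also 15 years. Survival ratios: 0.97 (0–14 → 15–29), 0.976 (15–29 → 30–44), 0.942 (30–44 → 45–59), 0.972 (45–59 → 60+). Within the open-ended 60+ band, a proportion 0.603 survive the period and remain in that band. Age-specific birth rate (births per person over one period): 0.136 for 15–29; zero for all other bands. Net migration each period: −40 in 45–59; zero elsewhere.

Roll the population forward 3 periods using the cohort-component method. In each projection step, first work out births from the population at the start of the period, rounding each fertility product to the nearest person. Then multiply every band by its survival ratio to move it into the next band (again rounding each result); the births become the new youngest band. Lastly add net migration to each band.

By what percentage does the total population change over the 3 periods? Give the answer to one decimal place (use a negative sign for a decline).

-34.4

Numbering the groups 1..5 from youngest to oldest:
Period 1.
Births: 74000 × 0.136 = 10064
Group 2: 54000 × 0.97 = 52380
Group 3: 74000 × 0.976 = 72224
Group 4: 52000 × 0.942 = 48984
Group 5: 74500 × 0.972 + 46000 × 0.603 = 72414 + 27738 = 100152
Net migration: Group 4 − 40 → 48944
End of period: [10064, 52380, 72224, 48944, 100152]
Period 2.
Births: 52380 × 0.136 = 7124
Group 2: 10064 × 0.97 = 9762
Group 3: 52380 × 0.976 = 51123
Group 4: 72224 × 0.942 = 68035
Group 5: 48944 × 0.972 + 100152 × 0.603 = 47574 + 60392 = 107966
Net migration: Group 4 − 40 → 67995
End of period: [7124, 9762, 51123, 67995, 107966]
Period 3.
Births: 9762 × 0.136 = 1328
Group 2: 7124 × 0.97 = 6910
Group 3: 9762 × 0.976 = 9528
Group 4: 51123 × 0.942 = 48158
Group 5: 67995 × 0.972 + 107966 × 0.603 = 66091 + 65103 = 131194
Net migration: Group 4 − 40 → 48118
End of period: [1328, 6910, 9528, 48118, 131194]
Total: 300500 → 197078; change = -103422; percentage change = -34.4%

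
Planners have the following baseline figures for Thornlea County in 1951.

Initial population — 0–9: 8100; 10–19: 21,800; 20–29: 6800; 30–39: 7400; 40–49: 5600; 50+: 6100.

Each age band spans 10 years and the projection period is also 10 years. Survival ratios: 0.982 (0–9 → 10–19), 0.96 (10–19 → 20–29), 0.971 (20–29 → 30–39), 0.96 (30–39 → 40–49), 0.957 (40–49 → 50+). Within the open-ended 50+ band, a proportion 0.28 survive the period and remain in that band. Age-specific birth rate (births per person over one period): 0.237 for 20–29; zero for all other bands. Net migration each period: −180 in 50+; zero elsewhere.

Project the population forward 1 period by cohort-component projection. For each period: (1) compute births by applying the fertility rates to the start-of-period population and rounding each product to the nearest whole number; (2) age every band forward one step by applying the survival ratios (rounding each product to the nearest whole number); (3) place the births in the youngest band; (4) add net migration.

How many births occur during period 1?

1612

After projecting period 1:
Births: 6800 * 0.237 = 1612
10–19: 8100 * 0.982 = 7954
20–29: 21800 * 0.96 = 20928
30–39: 6800 * 0.971 = 6603
40–49: 7400 * 0.96 = 7104
50+: 5600 * 0.957 + 6100 * 0.28 = 5359 + 1708 = 7067
Net migration: 50+ − 180 → 6887
Population now: 0–9=1612, 10–19=7954, 20–29=20928, 30–39=6603, 40–49=7104, 50+=6887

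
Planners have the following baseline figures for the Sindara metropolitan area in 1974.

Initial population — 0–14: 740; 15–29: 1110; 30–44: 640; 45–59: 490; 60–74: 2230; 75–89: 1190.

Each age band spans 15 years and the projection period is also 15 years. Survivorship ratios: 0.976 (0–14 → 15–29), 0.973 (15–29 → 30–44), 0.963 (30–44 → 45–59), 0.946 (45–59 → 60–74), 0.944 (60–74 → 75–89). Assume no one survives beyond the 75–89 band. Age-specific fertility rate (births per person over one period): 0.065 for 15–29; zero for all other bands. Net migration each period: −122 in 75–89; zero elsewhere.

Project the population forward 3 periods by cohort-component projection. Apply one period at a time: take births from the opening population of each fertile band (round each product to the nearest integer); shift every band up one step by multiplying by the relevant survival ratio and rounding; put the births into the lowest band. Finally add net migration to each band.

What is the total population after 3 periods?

Call the bands 1 to 6, youngest first.
— Period 1 —
Births: 1110 × 0.065 = 72
Band 2: 740 × 0.976 = 722
Band 3: 1110 × 0.973 = 1080
Band 4: 640 × 0.963 = 616
Band 5: 490 × 0.946 = 464
Band 6: 2230 × 0.944 = 2105
Net migration: Band 6 − 122 → 1983
Population now: 0–14=72, 15–29=722, 30–44=1080, 45–59=616, 60–74=464, 75–89=1983
— Period 2 —
Births: 722 × 0.065 = 47
Band 2: 72 × 0.976 = 70
Band 3: 722 × 0.973 = 703
Band 4: 1080 × 0.963 = 1040
Band 5: 616 × 0.946 = 583
Band 6: 464 × 0.944 = 438
Net migration: Band 6 − 122 → 316
Population now: 0–14=47, 15–29=70, 30–44=703, 45–59=1040, 60–74=583, 75–89=316
— Period 3 —
Births: 70 × 0.065 = 5
Band 2: 47 × 0.976 = 46
Band 3: 70 × 0.973 = 68
Band 4: 703 × 0.963 = 677
Band 5: 1040 × 0.946 = 984
Band 6: 583 × 0.944 = 550
Net migration: Band 6 − 122 → 428
Population now: 0–14=5, 15–29=46, 30–44=68, 45–59=677, 60–74=984, 75–89=428
Total after period 3: 5 + 46 + 68 + 677 + 984 + 428 = 2208

2208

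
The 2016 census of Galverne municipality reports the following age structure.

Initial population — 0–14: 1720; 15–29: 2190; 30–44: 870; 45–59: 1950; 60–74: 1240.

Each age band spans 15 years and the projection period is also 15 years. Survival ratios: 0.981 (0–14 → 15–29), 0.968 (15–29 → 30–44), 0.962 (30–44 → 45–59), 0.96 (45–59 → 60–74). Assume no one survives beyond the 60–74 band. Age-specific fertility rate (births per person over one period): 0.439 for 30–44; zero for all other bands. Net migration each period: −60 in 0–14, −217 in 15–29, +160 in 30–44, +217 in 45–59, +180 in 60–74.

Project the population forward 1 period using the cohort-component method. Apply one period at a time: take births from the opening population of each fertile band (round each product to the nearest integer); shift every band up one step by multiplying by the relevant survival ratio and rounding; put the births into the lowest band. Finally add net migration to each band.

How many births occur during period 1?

After projecting period 1:
Births: 870 × 0.439 = 382
15–29: 1720 × 0.981 = 1687
30–44: 2190 × 0.968 = 2120
45–59: 870 × 0.962 = 837
60–74: 1950 × 0.96 = 1872
Net migration: 0–14 − 60 → 322; 15–29 − 217 → 1470; 30–44 + 160 → 2280; 45–59 + 217 → 1054; 60–74 + 180 → 2052
Giving 322 / 1470 / 2280 / 1054 / 2052.

382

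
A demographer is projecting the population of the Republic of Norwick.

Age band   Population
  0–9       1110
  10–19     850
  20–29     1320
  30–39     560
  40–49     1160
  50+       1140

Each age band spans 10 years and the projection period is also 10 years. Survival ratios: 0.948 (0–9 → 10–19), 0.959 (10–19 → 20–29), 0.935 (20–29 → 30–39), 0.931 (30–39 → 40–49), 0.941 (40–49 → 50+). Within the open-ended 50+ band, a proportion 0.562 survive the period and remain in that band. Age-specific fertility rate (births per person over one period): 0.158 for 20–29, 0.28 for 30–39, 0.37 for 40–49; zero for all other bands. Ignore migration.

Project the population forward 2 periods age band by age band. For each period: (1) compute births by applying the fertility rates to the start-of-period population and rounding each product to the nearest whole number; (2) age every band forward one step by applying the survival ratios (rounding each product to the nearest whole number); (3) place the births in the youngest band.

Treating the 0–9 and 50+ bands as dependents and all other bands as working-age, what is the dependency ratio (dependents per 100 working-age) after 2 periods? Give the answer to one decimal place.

[period 1]
Births: 1320 * 0.158 = 209, 560 * 0.28 = 157, 1160 * 0.37 = 429 ⇒ total 795
10–19: 1110 * 0.948 = 1052
20–29: 850 * 0.959 = 815
30–39: 1320 * 0.935 = 1234
40–49: 560 * 0.931 = 521
50+: 1160 * 0.941 + 1140 * 0.562 = 1092 + 641 = 1733
End of period: [795, 1052, 815, 1234, 521, 1733]
[period 2]
Births: 815 * 0.158 = 129, 1234 * 0.28 = 346, 521 * 0.37 = 193 ⇒ total 668
10–19: 795 * 0.948 = 754
20–29: 1052 * 0.959 = 1009
30–39: 815 * 0.935 = 762
40–49: 1234 * 0.931 = 1149
50+: 521 * 0.941 + 1733 * 0.562 = 490 + 974 = 1464
End of period: [668, 754, 1009, 762, 1149, 1464]
Dependents (band 0–9 + band 50+) = 668 + 1464 = 2132; working-age = 3674; ratio = 2132/3674 × 100 = 58.0

58.0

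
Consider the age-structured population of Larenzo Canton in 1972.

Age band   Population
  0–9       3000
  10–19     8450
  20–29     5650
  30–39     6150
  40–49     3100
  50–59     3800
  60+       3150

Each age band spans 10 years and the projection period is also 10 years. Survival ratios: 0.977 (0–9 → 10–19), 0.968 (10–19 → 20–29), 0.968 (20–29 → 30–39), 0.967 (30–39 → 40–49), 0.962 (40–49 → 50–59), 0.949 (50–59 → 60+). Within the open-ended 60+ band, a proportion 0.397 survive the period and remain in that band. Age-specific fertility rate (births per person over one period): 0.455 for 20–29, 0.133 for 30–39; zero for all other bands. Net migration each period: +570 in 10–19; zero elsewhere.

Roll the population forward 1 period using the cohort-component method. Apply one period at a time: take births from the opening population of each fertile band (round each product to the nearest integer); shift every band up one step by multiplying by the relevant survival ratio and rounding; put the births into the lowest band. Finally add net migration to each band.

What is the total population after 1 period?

[period 1]
Births: 5650 × 0.455 = 2571, 6150 × 0.133 = 818 — total 3389
10–19: 3000 × 0.977 = 2931
20–29: 8450 × 0.968 = 8180
30–39: 5650 × 0.968 = 5469
40–49: 6150 × 0.967 = 5947
50–59: 3100 × 0.962 = 2982
60+: 3800 × 0.949 + 3150 × 0.397 = 3606 + 1251 = 4857
Net migration: 10–19 + 570 → 3501
Population now: 0–9=3389, 10–19=3501, 20–29=8180, 30–39=5469, 40–49=5947, 50–59=2982, 60+=4857
Total after period 1: 3389 + 3501 + 8180 + 5469 + 5947 + 2982 + 4857 = 34325

34325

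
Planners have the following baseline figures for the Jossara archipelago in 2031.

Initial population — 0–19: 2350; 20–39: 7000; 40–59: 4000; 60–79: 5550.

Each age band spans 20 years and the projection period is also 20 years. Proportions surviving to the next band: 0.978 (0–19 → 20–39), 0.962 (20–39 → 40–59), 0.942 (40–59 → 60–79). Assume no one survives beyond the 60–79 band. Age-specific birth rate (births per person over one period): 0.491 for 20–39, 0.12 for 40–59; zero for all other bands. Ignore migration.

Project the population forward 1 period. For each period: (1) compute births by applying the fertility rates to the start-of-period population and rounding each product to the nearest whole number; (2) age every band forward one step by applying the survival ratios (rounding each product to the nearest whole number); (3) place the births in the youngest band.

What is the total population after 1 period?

16717

Numbering the bands 1..4 from youngest to oldest:
After projecting period 1:
Births: 7000 × 0.491 = 3437  |  4000 × 0.12 = 480 — total 3917
Band 2: 2350 × 0.978 = 2298
Band 3: 7000 × 0.962 = 6734
Band 4: 4000 × 0.942 = 3768
→ [3917, 2298, 6734, 3768]
Total after period 1: 3917 + 2298 + 6734 + 3768 = 16717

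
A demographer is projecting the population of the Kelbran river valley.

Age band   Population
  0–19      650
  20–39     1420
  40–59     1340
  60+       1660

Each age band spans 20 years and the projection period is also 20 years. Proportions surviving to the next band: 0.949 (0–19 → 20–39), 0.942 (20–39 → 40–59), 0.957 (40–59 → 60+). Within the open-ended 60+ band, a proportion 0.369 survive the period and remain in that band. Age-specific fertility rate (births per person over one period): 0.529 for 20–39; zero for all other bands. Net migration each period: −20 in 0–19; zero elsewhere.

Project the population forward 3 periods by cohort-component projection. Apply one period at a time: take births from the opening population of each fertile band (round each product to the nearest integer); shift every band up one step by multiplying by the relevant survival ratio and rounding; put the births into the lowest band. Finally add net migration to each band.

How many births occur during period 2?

326

— Period 1 —
Births: 1420 * 0.529 = 751
20–39: 650 * 0.949 = 617
40–59: 1420 * 0.942 = 1338
60+: 1340 * 0.957 + 1660 * 0.369 = 1282 + 613 = 1895
Net migration: 0–19 − 20 → 731
End of period: [731, 617, 1338, 1895]
— Period 2 —
Births: 617 * 0.529 = 326
20–39: 731 * 0.949 = 694
40–59: 617 * 0.942 = 581
60+: 1338 * 0.957 + 1895 * 0.369 = 1280 + 699 = 1979
Net migration: 0–19 − 20 → 306
End of period: [306, 694, 581, 1979]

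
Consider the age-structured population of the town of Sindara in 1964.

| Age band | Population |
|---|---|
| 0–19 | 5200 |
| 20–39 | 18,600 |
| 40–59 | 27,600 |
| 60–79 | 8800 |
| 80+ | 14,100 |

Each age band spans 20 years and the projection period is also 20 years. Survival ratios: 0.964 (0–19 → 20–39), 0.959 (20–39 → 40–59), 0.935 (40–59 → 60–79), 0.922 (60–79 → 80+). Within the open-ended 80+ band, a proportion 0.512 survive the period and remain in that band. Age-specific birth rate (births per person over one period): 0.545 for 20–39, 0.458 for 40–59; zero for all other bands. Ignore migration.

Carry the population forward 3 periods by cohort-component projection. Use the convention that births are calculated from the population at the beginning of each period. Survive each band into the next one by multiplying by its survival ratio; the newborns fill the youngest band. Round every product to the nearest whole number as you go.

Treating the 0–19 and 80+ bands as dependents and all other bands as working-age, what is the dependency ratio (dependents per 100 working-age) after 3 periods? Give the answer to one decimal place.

126.9

Let group 1 be 0–19 through group 5 = 80+.
Period 1.
Births: 18600 * 0.545 = 10137, 27600 * 0.458 = 12641 ⇒ total 22778
Group 2: 5200 * 0.964 = 5013
Group 3: 18600 * 0.959 = 17837
Group 4: 27600 * 0.935 = 25806
Group 5: 8800 * 0.922 + 14100 * 0.512 = 8114 + 7219 = 15333
→ [22778, 5013, 17837, 25806, 15333]
Period 2.
Births: 5013 * 0.545 = 2732, 17837 * 0.458 = 8169 ⇒ total 10901
Group 2: 22778 * 0.964 = 21958
Group 3: 5013 * 0.959 = 4807
Group 4: 17837 * 0.935 = 16678
Group 5: 25806 * 0.922 + 15333 * 0.512 = 23793 + 7850 = 31643
→ [10901, 21958, 4807, 16678, 31643]
Period 3.
Births: 21958 * 0.545 = 11967, 4807 * 0.458 = 2202 ⇒ total 14169
Group 2: 10901 * 0.964 = 10509
Group 3: 21958 * 0.959 = 21058
Group 4: 4807 * 0.935 = 4495
Group 5: 16678 * 0.922 + 31643 * 0.512 = 15377 + 16201 = 31578
→ [14169, 10509, 21058, 4495, 31578]
Dependents (band 0–19 + band 80+) = 14169 + 31578 = 45747; working-age = 36062; ratio = 45747/36062 × 100 = 126.9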